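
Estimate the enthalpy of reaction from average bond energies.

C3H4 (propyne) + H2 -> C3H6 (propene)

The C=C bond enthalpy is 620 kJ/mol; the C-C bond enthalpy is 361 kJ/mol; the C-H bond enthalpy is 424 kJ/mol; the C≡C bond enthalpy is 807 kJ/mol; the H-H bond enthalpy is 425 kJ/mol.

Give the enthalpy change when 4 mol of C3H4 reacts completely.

Bonds broken (reactants):
  C≡C: 1 × 807 = 807
  C-C: 1 × 361 = 361
  C-H: 4 × 424 = 1696
  H-H: 1 × 425 = 425
  Σ(broken) = 3289 kJ
Bonds formed (products):
  C-C: 1 × 361 = 361
  C-H: 6 × 424 = 2544
  C=C: 1 × 620 = 620
  Σ(formed) = 3525 kJ
ΔH = Σ(broken) − Σ(formed) = 3289 − 3525 = −236 kJ
For 4× the reaction as written: 4 × (−236) = −944 kJ

ΔH = −944 kJ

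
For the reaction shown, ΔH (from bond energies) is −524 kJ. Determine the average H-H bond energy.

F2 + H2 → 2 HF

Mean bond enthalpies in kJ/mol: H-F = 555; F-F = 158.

D(H-H) ≈ 428 kJ/mol

Let D be the H-H bond energy.
Σ(broken) = 1×158 + 1×D = 158 + D
Σ(formed) = 2×555 = 1110
ΔH = Σ(broken) − Σ(formed) = (158 + D) − (1110) = −952 + D
Setting this equal to −524 kJ gives D = 428 kJ/mol.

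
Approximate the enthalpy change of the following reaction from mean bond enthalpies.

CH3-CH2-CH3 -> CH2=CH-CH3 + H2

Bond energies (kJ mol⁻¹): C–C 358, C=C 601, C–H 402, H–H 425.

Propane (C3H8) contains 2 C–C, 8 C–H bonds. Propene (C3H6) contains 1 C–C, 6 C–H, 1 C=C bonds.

ΔH ≈ +136 kJ

Bonds broken (reactants):
  C–C: 2 × 358 = 716
  C–H: 8 × 402 = 3216
  Σ(broken) = 3932 kJ
Bonds formed (products):
  C–C: 1 × 358 = 358
  C–H: 6 × 402 = 2412
  C=C: 1 × 601 = 601
  H–H: 1 × 425 = 425
  Σ(formed) = 3796 kJ
ΔH = Σ(broken) − Σ(formed) = 3932 − 3796 = +136 kJ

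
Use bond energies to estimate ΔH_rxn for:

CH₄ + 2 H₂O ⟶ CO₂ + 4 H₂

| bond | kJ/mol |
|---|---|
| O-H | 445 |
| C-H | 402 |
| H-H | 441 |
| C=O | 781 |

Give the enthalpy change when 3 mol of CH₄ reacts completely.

Bonds broken (reactants):
  C-H: 4 × 402 = 1608
  O-H: 4 × 445 = 1780
  Σ(broken) = 3388 kJ
Bonds formed (products):
  C=O: 2 × 781 = 1562
  H-H: 4 × 441 = 1764
  Σ(formed) = 3326 kJ
ΔH = Σ(broken) − Σ(formed) = 3388 − 3326 = +62 kJ
For 3× the reaction as written: 3 × (+62) = +186 kJ

ΔH = +186 kJ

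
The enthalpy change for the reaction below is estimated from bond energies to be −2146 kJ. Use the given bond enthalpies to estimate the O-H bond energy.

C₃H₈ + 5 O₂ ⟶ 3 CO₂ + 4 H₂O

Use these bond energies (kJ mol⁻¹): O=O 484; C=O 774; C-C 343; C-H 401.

Let D be the O-H bond energy.
Σ(broken) = 2×343 + 8×401 + 5×484 = 6314
Σ(formed) = 6×774 + 8×D = 4644 + 8D
ΔH = Σ(broken) − Σ(formed) = (6314) − (4644 + 8D) = +1670 − 8D
Setting this equal to −2146 kJ gives 8D = 3816, so D = 477 kJ/mol.

D(O-H) ≈ 477 kJ/mol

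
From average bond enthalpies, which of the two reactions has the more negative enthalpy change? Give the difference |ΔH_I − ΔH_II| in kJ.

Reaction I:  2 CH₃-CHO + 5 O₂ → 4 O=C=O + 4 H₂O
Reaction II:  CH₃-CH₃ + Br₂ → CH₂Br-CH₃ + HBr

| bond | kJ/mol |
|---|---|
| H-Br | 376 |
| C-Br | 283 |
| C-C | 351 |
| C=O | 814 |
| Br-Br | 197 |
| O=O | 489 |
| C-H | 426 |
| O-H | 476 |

Reaction I:
  Bonds broken (reactants):
    C-C: 2 × 351 = 702
    C-H: 8 × 426 = 3408
    C=O: 2 × 814 = 1628
    O=O: 5 × 489 = 2445
    Σ(broken) = 8183 kJ
  Bonds formed (products):
    C=O: 8 × 814 = 6512
    O-H: 8 × 476 = 3808
    Σ(formed) = 10320 kJ
  ΔH_I = 8183 − 10320 = −2137 kJ
Reaction II:
  Bonds broken (reactants):
    Br-Br: 1 × 197 = 197
    C-C: 1 × 351 = 351
    C-H: 6 × 426 = 2556
    Σ(broken) = 3104 kJ
  Bonds formed (products):
    C-Br: 1 × 283 = 283
    C-C: 1 × 351 = 351
    C-H: 5 × 426 = 2130
    H-Br: 1 × 376 = 376
    Σ(formed) = 3140 kJ
  ΔH_II = 3104 − 3140 = −36 kJ
ΔH_I − ΔH_II = −2101 kJ, so reaction I has the more negative ΔH; |ΔH_I − ΔH_II| = 2101 kJ.

Reaction I, by 2101 kJ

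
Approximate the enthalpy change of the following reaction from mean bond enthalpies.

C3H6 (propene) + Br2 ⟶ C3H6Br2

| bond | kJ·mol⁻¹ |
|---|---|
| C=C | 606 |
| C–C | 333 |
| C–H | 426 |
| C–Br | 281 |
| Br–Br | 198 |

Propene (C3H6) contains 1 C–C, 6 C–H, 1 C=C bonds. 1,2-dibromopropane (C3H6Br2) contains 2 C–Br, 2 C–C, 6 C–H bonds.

ΔH ≈ −91 kJ

Bonds broken (reactants):
  Br–Br: 1 × 198 = 198
  C–C: 1 × 333 = 333
  C–H: 6 × 426 = 2556
  C=C: 1 × 606 = 606
  Σ(broken) = 3693 kJ
Bonds formed (products):
  C–Br: 2 × 281 = 562
  C–C: 2 × 333 = 666
  C–H: 6 × 426 = 2556
  Σ(formed) = 3784 kJ
ΔH = Σ(broken) − Σ(formed) = 3693 − 3784 = −91 kJ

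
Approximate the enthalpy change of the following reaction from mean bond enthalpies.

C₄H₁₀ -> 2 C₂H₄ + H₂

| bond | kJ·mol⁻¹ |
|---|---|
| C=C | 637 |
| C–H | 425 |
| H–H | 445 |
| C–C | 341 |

ΔH ≈ +154 kJ

Bonds broken (reactants):
  C–C: 3 × 341 = 1023
  C–H: 10 × 425 = 4250
  Σ(broken) = 5273 kJ
Bonds formed (products):
  C–H: 8 × 425 = 3400
  C=C: 2 × 637 = 1274
  H–H: 1 × 445 = 445
  Σ(formed) = 5119 kJ
ΔH = Σ(broken) − Σ(formed) = 5273 − 5119 = +154 kJ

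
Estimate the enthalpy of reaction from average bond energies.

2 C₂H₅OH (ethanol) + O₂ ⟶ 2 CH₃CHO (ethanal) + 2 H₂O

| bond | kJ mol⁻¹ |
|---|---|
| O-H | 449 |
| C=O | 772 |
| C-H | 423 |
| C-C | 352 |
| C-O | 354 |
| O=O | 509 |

ΔH ≈ −379 kJ

Bonds broken (reactants):
  C-C: 2 × 352 = 704
  C-H: 10 × 423 = 4230
  C-O: 2 × 354 = 708
  O-H: 2 × 449 = 898
  O=O: 1 × 509 = 509
  Σ(broken) = 7049 kJ
Bonds formed (products):
  C-C: 2 × 352 = 704
  C-H: 8 × 423 = 3384
  C=O: 2 × 772 = 1544
  O-H: 4 × 449 = 1796
  Σ(formed) = 7428 kJ
ΔH = Σ(broken) − Σ(formed) = 7049 − 7428 = −379 kJ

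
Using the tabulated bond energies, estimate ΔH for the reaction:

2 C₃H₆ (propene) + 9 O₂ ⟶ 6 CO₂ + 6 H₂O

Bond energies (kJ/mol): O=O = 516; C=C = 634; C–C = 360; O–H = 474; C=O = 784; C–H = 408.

ΔH ≈ −3568 kJ

Bonds broken (reactants):
  C–C: 2 × 360 = 720
  C–H: 12 × 408 = 4896
  C=C: 2 × 634 = 1268
  O=O: 9 × 516 = 4644
  Σ(broken) = 11528 kJ
Bonds formed (products):
  C=O: 12 × 784 = 9408
  O–H: 12 × 474 = 5688
  Σ(formed) = 15096 kJ
ΔH = Σ(broken) − Σ(formed) = 11528 − 15096 = −3568 kJ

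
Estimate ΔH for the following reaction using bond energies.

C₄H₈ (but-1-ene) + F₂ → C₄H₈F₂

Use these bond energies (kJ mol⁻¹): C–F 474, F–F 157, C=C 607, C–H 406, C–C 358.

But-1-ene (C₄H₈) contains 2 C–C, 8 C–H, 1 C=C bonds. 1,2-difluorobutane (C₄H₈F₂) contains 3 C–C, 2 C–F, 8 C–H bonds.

Bonds broken (reactants):
  C–C: 2 × 358 = 716
  C–H: 8 × 406 = 3248
  C=C: 1 × 607 = 607
  F–F: 1 × 157 = 157
  Σ(broken) = 4728 kJ
Bonds formed (products):
  C–C: 3 × 358 = 1074
  C–F: 2 × 474 = 948
  C–H: 8 × 406 = 3248
  Σ(formed) = 5270 kJ
ΔH = Σ(broken) − Σ(formed) = 4728 − 5270 = −542 kJ

ΔH ≈ −542 kJ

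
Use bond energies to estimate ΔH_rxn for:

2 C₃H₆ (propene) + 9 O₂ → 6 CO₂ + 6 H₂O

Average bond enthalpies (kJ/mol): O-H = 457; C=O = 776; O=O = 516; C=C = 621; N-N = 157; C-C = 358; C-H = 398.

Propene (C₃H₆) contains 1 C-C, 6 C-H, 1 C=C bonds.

Bonds broken (reactants):
  C-C: 2 × 358 = 716
  C-H: 12 × 398 = 4776
  C=C: 2 × 621 = 1242
  O=O: 9 × 516 = 4644
  Σ(broken) = 11378 kJ
Bonds formed (products):
  C=O: 12 × 776 = 9312
  O-H: 12 × 457 = 5484
  Σ(formed) = 14796 kJ
ΔH = Σ(broken) − Σ(formed) = 11378 − 14796 = −3418 kJ

ΔH ≈ −3418 kJ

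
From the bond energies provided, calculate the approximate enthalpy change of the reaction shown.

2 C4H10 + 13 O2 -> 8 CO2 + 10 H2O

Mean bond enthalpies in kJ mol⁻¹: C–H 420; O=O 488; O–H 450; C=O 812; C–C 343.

ΔH ≈ −5190 kJ

Bonds broken (reactants):
  C–C: 6 × 343 = 2058
  C–H: 20 × 420 = 8400
  O=O: 13 × 488 = 6344
  Σ(broken) = 16802 kJ
Bonds formed (products):
  C=O: 16 × 812 = 12992
  O–H: 20 × 450 = 9000
  Σ(formed) = 21992 kJ
ΔH = Σ(broken) − Σ(formed) = 16802 − 21992 = −5190 kJ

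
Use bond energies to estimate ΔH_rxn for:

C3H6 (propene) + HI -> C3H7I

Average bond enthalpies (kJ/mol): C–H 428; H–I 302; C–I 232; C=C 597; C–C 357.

ΔH ≈ −118 kJ

Bonds broken (reactants):
  C–C: 1 × 357 = 357
  C–H: 6 × 428 = 2568
  C=C: 1 × 597 = 597
  H–I: 1 × 302 = 302
  Σ(broken) = 3824 kJ
Bonds formed (products):
  C–C: 2 × 357 = 714
  C–H: 7 × 428 = 2996
  C–I: 1 × 232 = 232
  Σ(formed) = 3942 kJ
ΔH = Σ(broken) − Σ(formed) = 3824 − 3942 = −118 kJ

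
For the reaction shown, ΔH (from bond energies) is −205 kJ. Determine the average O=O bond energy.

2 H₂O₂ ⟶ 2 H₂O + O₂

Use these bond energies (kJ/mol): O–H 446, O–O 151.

D(O=O) ≈ 507 kJ/mol

Let D be the O=O bond energy.
Σ(broken) = 4×446 + 2×151 = 2086
Σ(formed) = 4×446 + 1×D = 1784 + D
ΔH = Σ(broken) − Σ(formed) = (2086) − (1784 + D) = +302 − D
Setting this equal to −205 kJ gives D = 507 kJ/mol.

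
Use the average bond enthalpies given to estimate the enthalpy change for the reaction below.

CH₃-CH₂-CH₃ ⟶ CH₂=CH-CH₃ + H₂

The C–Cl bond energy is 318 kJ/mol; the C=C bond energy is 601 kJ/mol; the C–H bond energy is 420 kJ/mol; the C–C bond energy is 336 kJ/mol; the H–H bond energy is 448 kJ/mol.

Bonds broken (reactants):
  C–C: 2 × 336 = 672
  C–H: 8 × 420 = 3360
  Σ(broken) = 4032 kJ
Bonds formed (products):
  C–C: 1 × 336 = 336
  C–H: 6 × 420 = 2520
  C=C: 1 × 601 = 601
  H–H: 1 × 448 = 448
  Σ(formed) = 3905 kJ
ΔH = Σ(broken) − Σ(formed) = 4032 − 3905 = +127 kJ

ΔH ≈ +127 kJ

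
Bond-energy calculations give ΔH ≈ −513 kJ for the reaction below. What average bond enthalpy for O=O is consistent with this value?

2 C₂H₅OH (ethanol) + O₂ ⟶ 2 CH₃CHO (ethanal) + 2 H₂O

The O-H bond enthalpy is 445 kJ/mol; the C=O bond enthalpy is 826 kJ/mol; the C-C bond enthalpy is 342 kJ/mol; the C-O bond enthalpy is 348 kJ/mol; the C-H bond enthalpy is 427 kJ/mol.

D(O=O) ≈ 479 kJ/mol

Let D be the O=O bond energy.
Σ(broken) = 2×342 + 10×427 + 2×348 + 2×445 + 1×D = 6540 + D
Σ(formed) = 2×342 + 8×427 + 2×826 + 4×445 = 7532
ΔH = Σ(broken) − Σ(formed) = (6540 + D) − (7532) = −992 + D
Setting this equal to −513 kJ gives D = 479 kJ/mol.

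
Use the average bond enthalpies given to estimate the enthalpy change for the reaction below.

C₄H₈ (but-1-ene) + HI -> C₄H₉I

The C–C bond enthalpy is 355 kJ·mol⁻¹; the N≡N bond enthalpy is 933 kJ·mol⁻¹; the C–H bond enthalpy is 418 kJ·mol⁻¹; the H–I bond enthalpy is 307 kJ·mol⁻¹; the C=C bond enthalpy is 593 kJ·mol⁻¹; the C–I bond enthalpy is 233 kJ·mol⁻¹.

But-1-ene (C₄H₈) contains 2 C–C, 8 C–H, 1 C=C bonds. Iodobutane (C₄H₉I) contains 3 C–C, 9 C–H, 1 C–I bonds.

ΔH ≈ −106 kJ

Bonds broken (reactants):
  C–C: 2 × 355 = 710
  C–H: 8 × 418 = 3344
  C=C: 1 × 593 = 593
  H–I: 1 × 307 = 307
  Σ(broken) = 4954 kJ
Bonds formed (products):
  C–C: 3 × 355 = 1065
  C–H: 9 × 418 = 3762
  C–I: 1 × 233 = 233
  Σ(formed) = 5060 kJ
ΔH = Σ(broken) − Σ(formed) = 4954 − 5060 = −106 kJ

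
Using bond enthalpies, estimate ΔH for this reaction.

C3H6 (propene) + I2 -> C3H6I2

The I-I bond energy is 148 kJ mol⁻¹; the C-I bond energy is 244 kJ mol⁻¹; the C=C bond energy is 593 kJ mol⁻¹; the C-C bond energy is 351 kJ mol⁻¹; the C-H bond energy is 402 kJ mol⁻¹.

ΔH ≈ −98 kJ

Bonds broken (reactants):
  C-C: 1 × 351 = 351
  C-H: 6 × 402 = 2412
  C=C: 1 × 593 = 593
  I-I: 1 × 148 = 148
  Σ(broken) = 3504 kJ
Bonds formed (products):
  C-C: 2 × 351 = 702
  C-H: 6 × 402 = 2412
  C-I: 2 × 244 = 488
  Σ(formed) = 3602 kJ
ΔH = Σ(broken) − Σ(formed) = 3504 − 3602 = −98 kJ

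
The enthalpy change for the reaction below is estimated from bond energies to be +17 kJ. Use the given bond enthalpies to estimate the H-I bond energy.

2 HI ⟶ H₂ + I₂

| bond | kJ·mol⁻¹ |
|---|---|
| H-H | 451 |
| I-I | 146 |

D(H-I) ≈ 307 kJ/mol

Let D be the H-I bond energy.
Σ(broken) = 2×D = 2D
Σ(formed) = 1×451 + 1×146 = 597
ΔH = Σ(broken) − Σ(formed) = (2D) − (597) = −597 + 2D
Setting this equal to +17 kJ gives 2D = 614, so D = 307 kJ/mol.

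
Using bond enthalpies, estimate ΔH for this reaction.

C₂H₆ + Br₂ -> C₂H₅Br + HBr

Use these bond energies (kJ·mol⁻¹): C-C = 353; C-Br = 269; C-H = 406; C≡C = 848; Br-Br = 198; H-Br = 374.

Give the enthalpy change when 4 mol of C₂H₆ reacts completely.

ΔH = −156 kJ

Bonds broken (reactants):
  Br-Br: 1 × 198 = 198
  C-C: 1 × 353 = 353
  C-H: 6 × 406 = 2436
  Σ(broken) = 2987 kJ
Bonds formed (products):
  C-Br: 1 × 269 = 269
  C-C: 1 × 353 = 353
  C-H: 5 × 406 = 2030
  H-Br: 1 × 374 = 374
  Σ(formed) = 3026 kJ
ΔH = Σ(broken) − Σ(formed) = 2987 − 3026 = −39 kJ
For 4× the reaction as written: 4 × (−39) = −156 kJ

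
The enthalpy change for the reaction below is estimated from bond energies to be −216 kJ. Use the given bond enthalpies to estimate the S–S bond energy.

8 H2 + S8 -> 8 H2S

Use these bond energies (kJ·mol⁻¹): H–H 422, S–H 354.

Let D be the S–S bond energy.
Σ(broken) = 8×422 + 8×D = 3376 + 8D
Σ(formed) = 16×354 = 5664
ΔH = Σ(broken) − Σ(formed) = (3376 + 8D) − (5664) = −2288 + 8D
Setting this equal to −216 kJ gives 8D = 2072, so D = 259 kJ/mol.

D(S–S) ≈ 259 kJ/mol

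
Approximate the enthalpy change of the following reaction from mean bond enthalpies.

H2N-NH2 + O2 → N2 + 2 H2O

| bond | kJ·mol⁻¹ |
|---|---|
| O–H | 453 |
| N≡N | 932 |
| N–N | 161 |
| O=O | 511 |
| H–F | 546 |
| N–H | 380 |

ΔH ≈ −552 kJ

Bonds broken (reactants):
  N–H: 4 × 380 = 1520
  N–N: 1 × 161 = 161
  O=O: 1 × 511 = 511
  Σ(broken) = 2192 kJ
Bonds formed (products):
  N≡N: 1 × 932 = 932
  O–H: 4 × 453 = 1812
  Σ(formed) = 2744 kJ
ΔH = Σ(broken) − Σ(formed) = 2192 − 2744 = −552 kJ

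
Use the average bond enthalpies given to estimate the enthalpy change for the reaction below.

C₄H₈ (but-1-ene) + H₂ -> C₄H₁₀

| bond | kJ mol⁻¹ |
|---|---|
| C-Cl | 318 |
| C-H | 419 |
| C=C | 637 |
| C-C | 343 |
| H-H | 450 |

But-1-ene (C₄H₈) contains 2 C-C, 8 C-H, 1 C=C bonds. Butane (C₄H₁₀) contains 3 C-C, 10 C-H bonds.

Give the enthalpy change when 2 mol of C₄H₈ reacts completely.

Bonds broken (reactants):
  C-C: 2 × 343 = 686
  C-H: 8 × 419 = 3352
  C=C: 1 × 637 = 637
  H-H: 1 × 450 = 450
  Σ(broken) = 5125 kJ
Bonds formed (products):
  C-C: 3 × 343 = 1029
  C-H: 10 × 419 = 4190
  Σ(formed) = 5219 kJ
ΔH = Σ(broken) − Σ(formed) = 5125 − 5219 = −94 kJ
For 2× the reaction as written: 2 × (−94) = −188 kJ

ΔH = −188 kJ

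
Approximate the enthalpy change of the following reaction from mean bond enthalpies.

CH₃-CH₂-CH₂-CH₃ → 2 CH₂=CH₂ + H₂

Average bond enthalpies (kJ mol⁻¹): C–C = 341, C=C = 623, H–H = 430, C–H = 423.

Bonds broken (reactants):
  C–C: 3 × 341 = 1023
  C–H: 10 × 423 = 4230
  Σ(broken) = 5253 kJ
Bonds formed (products):
  C–H: 8 × 423 = 3384
  C=C: 2 × 623 = 1246
  H–H: 1 × 430 = 430
  Σ(formed) = 5060 kJ
ΔH = Σ(broken) − Σ(formed) = 5253 − 5060 = +193 kJ

ΔH ≈ +193 kJ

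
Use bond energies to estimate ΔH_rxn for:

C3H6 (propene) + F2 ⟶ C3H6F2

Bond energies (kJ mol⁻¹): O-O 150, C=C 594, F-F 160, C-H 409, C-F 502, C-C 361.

ΔH ≈ −611 kJ

Bonds broken (reactants):
  C-C: 1 × 361 = 361
  C-H: 6 × 409 = 2454
  C=C: 1 × 594 = 594
  F-F: 1 × 160 = 160
  Σ(broken) = 3569 kJ
Bonds formed (products):
  C-C: 2 × 361 = 722
  C-F: 2 × 502 = 1004
  C-H: 6 × 409 = 2454
  Σ(formed) = 4180 kJ
ΔH = Σ(broken) − Σ(formed) = 3569 − 4180 = −611 kJ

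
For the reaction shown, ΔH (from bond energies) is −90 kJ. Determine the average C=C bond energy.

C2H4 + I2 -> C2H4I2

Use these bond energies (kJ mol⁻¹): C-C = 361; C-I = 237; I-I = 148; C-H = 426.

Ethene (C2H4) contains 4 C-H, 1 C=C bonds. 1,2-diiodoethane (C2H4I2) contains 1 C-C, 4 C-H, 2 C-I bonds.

D(C=C) ≈ 597 kJ/mol

Let D be the C=C bond energy.
Σ(broken) = 4×426 + 1×D + 1×148 = 1852 + D
Σ(formed) = 1×361 + 4×426 + 2×237 = 2539
ΔH = Σ(broken) − Σ(formed) = (1852 + D) − (2539) = −687 + D
Setting this equal to −90 kJ gives D = 597 kJ/mol.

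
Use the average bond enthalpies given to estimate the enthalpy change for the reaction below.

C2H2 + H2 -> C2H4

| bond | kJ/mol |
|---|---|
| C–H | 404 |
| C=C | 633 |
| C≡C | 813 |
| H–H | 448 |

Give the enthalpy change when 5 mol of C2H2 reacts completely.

Bonds broken (reactants):
  C≡C: 1 × 813 = 813
  C–H: 2 × 404 = 808
  H–H: 1 × 448 = 448
  Σ(broken) = 2069 kJ
Bonds formed (products):
  C–H: 4 × 404 = 1616
  C=C: 1 × 633 = 633
  Σ(formed) = 2249 kJ
ΔH = Σ(broken) − Σ(formed) = 2069 − 2249 = −180 kJ
For 5× the reaction as written: 5 × (−180) = −900 kJ

ΔH = −900 kJ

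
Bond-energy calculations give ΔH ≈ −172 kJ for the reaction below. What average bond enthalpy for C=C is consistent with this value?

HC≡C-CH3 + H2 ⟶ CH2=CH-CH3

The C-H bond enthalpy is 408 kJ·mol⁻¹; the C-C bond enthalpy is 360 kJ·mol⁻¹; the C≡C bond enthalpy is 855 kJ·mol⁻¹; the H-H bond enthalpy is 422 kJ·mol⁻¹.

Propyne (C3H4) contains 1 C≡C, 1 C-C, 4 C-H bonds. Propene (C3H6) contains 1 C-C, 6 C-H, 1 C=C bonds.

Let D be the C=C bond energy.
Σ(broken) = 1×855 + 1×360 + 4×408 + 1×422 = 3269
Σ(formed) = 1×360 + 6×408 + 1×D = 2808 + D
ΔH = Σ(broken) − Σ(formed) = (3269) − (2808 + D) = +461 − D
Setting this equal to −172 kJ gives D = 633 kJ/mol.

D(C=C) ≈ 633 kJ/mol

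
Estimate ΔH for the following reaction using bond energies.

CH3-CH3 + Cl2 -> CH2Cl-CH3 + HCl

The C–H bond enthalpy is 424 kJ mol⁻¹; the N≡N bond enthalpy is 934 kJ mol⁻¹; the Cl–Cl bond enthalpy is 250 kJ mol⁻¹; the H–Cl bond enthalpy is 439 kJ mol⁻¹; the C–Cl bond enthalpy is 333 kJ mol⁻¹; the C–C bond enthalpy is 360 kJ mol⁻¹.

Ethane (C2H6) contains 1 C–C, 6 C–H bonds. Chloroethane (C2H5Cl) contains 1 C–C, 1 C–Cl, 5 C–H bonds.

Bonds broken (reactants):
  C–C: 1 × 360 = 360
  C–H: 6 × 424 = 2544
  Cl–Cl: 1 × 250 = 250
  Σ(broken) = 3154 kJ
Bonds formed (products):
  C–C: 1 × 360 = 360
  C–Cl: 1 × 333 = 333
  C–H: 5 × 424 = 2120
  H–Cl: 1 × 439 = 439
  Σ(formed) = 3252 kJ
ΔH = Σ(broken) − Σ(formed) = 3154 − 3252 = −98 kJ

ΔH ≈ −98 kJ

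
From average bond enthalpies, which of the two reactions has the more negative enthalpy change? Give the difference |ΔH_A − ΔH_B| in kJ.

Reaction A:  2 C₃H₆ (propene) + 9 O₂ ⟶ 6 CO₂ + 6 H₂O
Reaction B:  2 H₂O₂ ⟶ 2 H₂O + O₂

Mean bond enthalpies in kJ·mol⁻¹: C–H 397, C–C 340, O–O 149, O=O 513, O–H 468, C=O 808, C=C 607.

Reaction A, by 3822 kJ

Reaction A:
  Bonds broken (reactants):
    C–C: 2 × 340 = 680
    C–H: 12 × 397 = 4764
    C=C: 2 × 607 = 1214
    O=O: 9 × 513 = 4617
    Σ(broken) = 11275 kJ
  Bonds formed (products):
    C=O: 12 × 808 = 9696
    O–H: 12 × 468 = 5616
    Σ(formed) = 15312 kJ
  ΔH_A = 11275 − 15312 = −4037 kJ
Reaction B:
  Bonds broken (reactants):
    O–H: 4 × 468 = 1872
    O–O: 2 × 149 = 298
    Σ(broken) = 2170 kJ
  Bonds formed (products):
    O–H: 4 × 468 = 1872
    O=O: 1 × 513 = 513
    Σ(formed) = 2385 kJ
  ΔH_B = 2170 − 2385 = −215 kJ
ΔH_A − ΔH_B = −3822 kJ, so reaction A has the more negative ΔH; |ΔH_A − ΔH_B| = 3822 kJ.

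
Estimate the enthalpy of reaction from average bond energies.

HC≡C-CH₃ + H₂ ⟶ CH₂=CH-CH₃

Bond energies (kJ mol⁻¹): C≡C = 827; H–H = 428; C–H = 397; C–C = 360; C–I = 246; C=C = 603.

ΔH ≈ −142 kJ

Bonds broken (reactants):
  C≡C: 1 × 827 = 827
  C–C: 1 × 360 = 360
  C–H: 4 × 397 = 1588
  H–H: 1 × 428 = 428
  Σ(broken) = 3203 kJ
Bonds formed (products):
  C–C: 1 × 360 = 360
  C–H: 6 × 397 = 2382
  C=C: 1 × 603 = 603
  Σ(formed) = 3345 kJ
ΔH = Σ(broken) − Σ(formed) = 3203 − 3345 = −142 kJ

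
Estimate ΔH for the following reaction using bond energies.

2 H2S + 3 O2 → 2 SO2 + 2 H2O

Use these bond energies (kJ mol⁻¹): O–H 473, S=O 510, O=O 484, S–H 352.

ΔH ≈ −1072 kJ

Bonds broken (reactants):
  O=O: 3 × 484 = 1452
  S–H: 4 × 352 = 1408
  Σ(broken) = 2860 kJ
Bonds formed (products):
  O–H: 4 × 473 = 1892
  S=O: 4 × 510 = 2040
  Σ(formed) = 3932 kJ
ΔH = Σ(broken) − Σ(formed) = 2860 − 3932 = −1072 kJ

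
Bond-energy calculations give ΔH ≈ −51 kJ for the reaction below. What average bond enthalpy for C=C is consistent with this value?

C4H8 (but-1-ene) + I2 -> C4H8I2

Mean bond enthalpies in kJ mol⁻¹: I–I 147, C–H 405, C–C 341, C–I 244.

Let D be the C=C bond energy.
Σ(broken) = 2×341 + 8×405 + 1×D + 1×147 = 4069 + D
Σ(formed) = 3×341 + 8×405 + 2×244 = 4751
ΔH = Σ(broken) − Σ(formed) = (4069 + D) − (4751) = −682 + D
Setting this equal to −51 kJ gives D = 631 kJ/mol.

D(C=C) ≈ 631 kJ/mol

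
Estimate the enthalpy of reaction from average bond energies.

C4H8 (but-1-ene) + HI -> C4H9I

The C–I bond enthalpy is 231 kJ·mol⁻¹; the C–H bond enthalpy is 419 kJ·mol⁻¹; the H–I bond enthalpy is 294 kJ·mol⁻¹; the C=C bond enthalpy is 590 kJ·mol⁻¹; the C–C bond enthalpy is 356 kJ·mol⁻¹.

Bonds broken (reactants):
  C–C: 2 × 356 = 712
  C–H: 8 × 419 = 3352
  C=C: 1 × 590 = 590
  H–I: 1 × 294 = 294
  Σ(broken) = 4948 kJ
Bonds formed (products):
  C–C: 3 × 356 = 1068
  C–H: 9 × 419 = 3771
  C–I: 1 × 231 = 231
  Σ(formed) = 5070 kJ
ΔH = Σ(broken) − Σ(formed) = 4948 − 5070 = −122 kJ

ΔH ≈ −122 kJ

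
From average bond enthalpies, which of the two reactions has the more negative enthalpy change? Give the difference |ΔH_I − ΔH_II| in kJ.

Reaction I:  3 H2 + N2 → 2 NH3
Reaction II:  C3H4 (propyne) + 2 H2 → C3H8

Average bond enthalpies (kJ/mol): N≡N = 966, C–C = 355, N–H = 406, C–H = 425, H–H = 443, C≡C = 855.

Reaction II, by 173 kJ

Reaction I:
  Bonds broken (reactants):
    H–H: 3 × 443 = 1329
    N≡N: 1 × 966 = 966
    Σ(broken) = 2295 kJ
  Bonds formed (products):
    N–H: 6 × 406 = 2436
    Σ(formed) = 2436 kJ
  ΔH_I = 2295 − 2436 = −141 kJ
Reaction II:
  Bonds broken (reactants):
    C≡C: 1 × 855 = 855
    C–C: 1 × 355 = 355
    C–H: 4 × 425 = 1700
    H–H: 2 × 443 = 886
    Σ(broken) = 3796 kJ
  Bonds formed (products):
    C–C: 2 × 355 = 710
    C–H: 8 × 425 = 3400
    Σ(formed) = 4110 kJ
  ΔH_II = 3796 − 4110 = −314 kJ
ΔH_I − ΔH_II = +173 kJ, so reaction II has the more negative ΔH; |ΔH_I − ΔH_II| = 173 kJ.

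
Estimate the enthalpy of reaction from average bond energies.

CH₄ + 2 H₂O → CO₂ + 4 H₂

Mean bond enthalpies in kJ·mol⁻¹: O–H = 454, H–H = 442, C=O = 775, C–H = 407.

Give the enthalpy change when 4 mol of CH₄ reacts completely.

Bonds broken (reactants):
  C–H: 4 × 407 = 1628
  O–H: 4 × 454 = 1816
  Σ(broken) = 3444 kJ
Bonds formed (products):
  C=O: 2 × 775 = 1550
  H–H: 4 × 442 = 1768
  Σ(formed) = 3318 kJ
ΔH = Σ(broken) − Σ(formed) = 3444 − 3318 = +126 kJ
For 4× the reaction as written: 4 × (+126) = +504 kJ

ΔH = +504 kJ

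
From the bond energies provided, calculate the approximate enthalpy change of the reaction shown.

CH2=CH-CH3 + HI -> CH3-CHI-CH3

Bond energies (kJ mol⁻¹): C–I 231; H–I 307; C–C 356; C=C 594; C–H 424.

ΔH ≈ −110 kJ

Bonds broken (reactants):
  C–C: 1 × 356 = 356
  C–H: 6 × 424 = 2544
  C=C: 1 × 594 = 594
  H–I: 1 × 307 = 307
  Σ(broken) = 3801 kJ
Bonds formed (products):
  C–C: 2 × 356 = 712
  C–H: 7 × 424 = 2968
  C–I: 1 × 231 = 231
  Σ(formed) = 3911 kJ
ΔH = Σ(broken) − Σ(formed) = 3801 − 3911 = −110 kJ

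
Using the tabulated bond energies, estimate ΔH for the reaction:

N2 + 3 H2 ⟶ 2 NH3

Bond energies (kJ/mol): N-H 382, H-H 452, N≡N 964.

Bonds broken (reactants):
  H-H: 3 × 452 = 1356
  N≡N: 1 × 964 = 964
  Σ(broken) = 2320 kJ
Bonds formed (products):
  N-H: 6 × 382 = 2292
  Σ(formed) = 2292 kJ
ΔH = Σ(broken) − Σ(formed) = 2320 − 2292 = +28 kJ

ΔH ≈ +28 kJ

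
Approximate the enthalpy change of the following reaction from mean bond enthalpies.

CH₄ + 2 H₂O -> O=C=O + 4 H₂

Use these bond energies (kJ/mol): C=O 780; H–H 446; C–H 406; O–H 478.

Bonds broken (reactants):
  C–H: 4 × 406 = 1624
  O–H: 4 × 478 = 1912
  Σ(broken) = 3536 kJ
Bonds formed (products):
  C=O: 2 × 780 = 1560
  H–H: 4 × 446 = 1784
  Σ(formed) = 3344 kJ
ΔH = Σ(broken) − Σ(formed) = 3536 − 3344 = +192 kJ

ΔH ≈ +192 kJ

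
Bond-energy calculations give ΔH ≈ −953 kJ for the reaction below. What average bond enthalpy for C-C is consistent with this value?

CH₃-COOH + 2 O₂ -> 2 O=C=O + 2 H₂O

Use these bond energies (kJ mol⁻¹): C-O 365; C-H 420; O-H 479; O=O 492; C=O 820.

Let D be the C-C bond energy.
Σ(broken) = 1×D + 3×420 + 1×365 + 1×820 + 1×479 + 2×492 = 3908 + D
Σ(formed) = 4×820 + 4×479 = 5196
ΔH = Σ(broken) − Σ(formed) = (3908 + D) − (5196) = −1288 + D
Setting this equal to −953 kJ gives D = 335 kJ/mol.

D(C-C) ≈ 335 kJ/mol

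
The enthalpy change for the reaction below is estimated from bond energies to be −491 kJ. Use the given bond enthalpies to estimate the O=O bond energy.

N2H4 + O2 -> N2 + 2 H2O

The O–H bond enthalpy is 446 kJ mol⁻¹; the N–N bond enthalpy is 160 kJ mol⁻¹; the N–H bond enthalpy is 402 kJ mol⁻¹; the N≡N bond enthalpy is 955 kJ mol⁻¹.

Let D be the O=O bond energy.
Σ(broken) = 4×402 + 1×160 + 1×D = 1768 + D
Σ(formed) = 1×955 + 4×446 = 2739
ΔH = Σ(broken) − Σ(formed) = (1768 + D) − (2739) = −971 + D
Setting this equal to −491 kJ gives D = 480 kJ/mol.

D(O=O) ≈ 480 kJ/mol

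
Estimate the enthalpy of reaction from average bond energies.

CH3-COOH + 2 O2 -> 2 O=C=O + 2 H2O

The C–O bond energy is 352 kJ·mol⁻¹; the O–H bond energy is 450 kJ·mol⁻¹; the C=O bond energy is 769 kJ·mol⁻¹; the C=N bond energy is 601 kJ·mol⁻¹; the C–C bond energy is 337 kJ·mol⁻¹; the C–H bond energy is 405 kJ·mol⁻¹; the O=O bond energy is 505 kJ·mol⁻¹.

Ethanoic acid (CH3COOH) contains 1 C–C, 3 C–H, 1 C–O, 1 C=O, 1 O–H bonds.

Bonds broken (reactants):
  C–C: 1 × 337 = 337
  C–H: 3 × 405 = 1215
  C–O: 1 × 352 = 352
  C=O: 1 × 769 = 769
  O–H: 1 × 450 = 450
  O=O: 2 × 505 = 1010
  Σ(broken) = 4133 kJ
Bonds formed (products):
  C=O: 4 × 769 = 3076
  O–H: 4 × 450 = 1800
  Σ(formed) = 4876 kJ
ΔH = Σ(broken) − Σ(formed) = 4133 − 4876 = −743 kJ

ΔH ≈ −743 kJ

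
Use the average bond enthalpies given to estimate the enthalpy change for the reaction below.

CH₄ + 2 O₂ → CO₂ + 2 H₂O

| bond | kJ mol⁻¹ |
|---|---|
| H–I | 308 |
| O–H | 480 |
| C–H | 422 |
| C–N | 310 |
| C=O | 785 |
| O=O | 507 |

Bonds broken (reactants):
  C–H: 4 × 422 = 1688
  O=O: 2 × 507 = 1014
  Σ(broken) = 2702 kJ
Bonds formed (products):
  C=O: 2 × 785 = 1570
  O–H: 4 × 480 = 1920
  Σ(formed) = 3490 kJ
ΔH = Σ(broken) − Σ(formed) = 2702 − 3490 = −788 kJ

ΔH ≈ −788 kJ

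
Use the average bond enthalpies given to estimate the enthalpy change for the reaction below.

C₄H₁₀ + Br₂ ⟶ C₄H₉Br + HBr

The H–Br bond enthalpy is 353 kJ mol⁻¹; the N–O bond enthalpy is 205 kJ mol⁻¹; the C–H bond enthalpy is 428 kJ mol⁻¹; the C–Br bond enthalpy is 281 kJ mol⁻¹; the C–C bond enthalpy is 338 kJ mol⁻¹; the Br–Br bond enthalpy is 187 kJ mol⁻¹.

ΔH ≈ −19 kJ

Bonds broken (reactants):
  Br–Br: 1 × 187 = 187
  C–C: 3 × 338 = 1014
  C–H: 10 × 428 = 4280
  Σ(broken) = 5481 kJ
Bonds formed (products):
  C–Br: 1 × 281 = 281
  C–C: 3 × 338 = 1014
  C–H: 9 × 428 = 3852
  H–Br: 1 × 353 = 353
  Σ(formed) = 5500 kJ
ΔH = Σ(broken) − Σ(formed) = 5481 − 5500 = −19 kJ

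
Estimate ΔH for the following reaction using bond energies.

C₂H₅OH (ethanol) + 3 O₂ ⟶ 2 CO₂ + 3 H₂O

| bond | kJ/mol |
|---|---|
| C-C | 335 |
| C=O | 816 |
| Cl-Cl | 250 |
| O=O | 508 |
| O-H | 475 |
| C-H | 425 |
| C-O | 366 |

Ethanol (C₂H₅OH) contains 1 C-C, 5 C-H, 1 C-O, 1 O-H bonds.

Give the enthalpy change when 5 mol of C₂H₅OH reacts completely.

ΔH = −6445 kJ

Bonds broken (reactants):
  C-C: 1 × 335 = 335
  C-H: 5 × 425 = 2125
  C-O: 1 × 366 = 366
  O-H: 1 × 475 = 475
  O=O: 3 × 508 = 1524
  Σ(broken) = 4825 kJ
Bonds formed (products):
  C=O: 4 × 816 = 3264
  O-H: 6 × 475 = 2850
  Σ(formed) = 6114 kJ
ΔH = Σ(broken) − Σ(formed) = 4825 − 6114 = −1289 kJ
For 5× the reaction as written: 5 × (−1289) = −6445 kJ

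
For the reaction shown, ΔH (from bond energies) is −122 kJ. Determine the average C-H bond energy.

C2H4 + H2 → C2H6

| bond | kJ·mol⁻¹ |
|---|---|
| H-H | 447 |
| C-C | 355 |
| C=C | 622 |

Let D be the C-H bond energy.
Σ(broken) = 4×D + 1×622 + 1×447 = 1069 + 4D
Σ(formed) = 1×355 + 6×D = 355 + 6D
ΔH = Σ(broken) − Σ(formed) = (1069 + 4D) − (355 + 6D) = +714 − 2D
Setting this equal to −122 kJ gives 2D = 836, so D = 418 kJ/mol.

D(C-H) ≈ 418 kJ/mol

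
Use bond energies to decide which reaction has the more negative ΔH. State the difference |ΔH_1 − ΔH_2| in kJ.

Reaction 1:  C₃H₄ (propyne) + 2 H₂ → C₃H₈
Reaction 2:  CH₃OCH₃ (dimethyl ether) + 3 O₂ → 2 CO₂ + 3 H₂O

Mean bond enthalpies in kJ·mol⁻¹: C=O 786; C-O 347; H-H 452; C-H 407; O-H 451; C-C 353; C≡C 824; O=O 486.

Reaction 1:
  Bonds broken (reactants):
    C≡C: 1 × 824 = 824
    C-C: 1 × 353 = 353
    C-H: 4 × 407 = 1628
    H-H: 2 × 452 = 904
    Σ(broken) = 3709 kJ
  Bonds formed (products):
    C-C: 2 × 353 = 706
    C-H: 8 × 407 = 3256
    Σ(formed) = 3962 kJ
  ΔH_1 = 3709 − 3962 = −253 kJ
Reaction 2:
  Bonds broken (reactants):
    C-H: 6 × 407 = 2442
    C-O: 2 × 347 = 694
    O=O: 3 × 486 = 1458
    Σ(broken) = 4594 kJ
  Bonds formed (products):
    C=O: 4 × 786 = 3144
    O-H: 6 × 451 = 2706
    Σ(formed) = 5850 kJ
  ΔH_2 = 4594 − 5850 = −1256 kJ
ΔH_1 − ΔH_2 = +1003 kJ, so reaction 2 has the more negative ΔH; |ΔH_1 − ΔH_2| = 1003 kJ.

Reaction 2, by 1003 kJ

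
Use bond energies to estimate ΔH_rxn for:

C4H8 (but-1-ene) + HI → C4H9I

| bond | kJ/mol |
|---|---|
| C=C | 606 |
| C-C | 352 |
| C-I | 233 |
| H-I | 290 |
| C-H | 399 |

Bonds broken (reactants):
  C-C: 2 × 352 = 704
  C-H: 8 × 399 = 3192
  C=C: 1 × 606 = 606
  H-I: 1 × 290 = 290
  Σ(broken) = 4792 kJ
Bonds formed (products):
  C-C: 3 × 352 = 1056
  C-H: 9 × 399 = 3591
  C-I: 1 × 233 = 233
  Σ(formed) = 4880 kJ
ΔH = Σ(broken) − Σ(formed) = 4792 − 4880 = −88 kJ

ΔH ≈ −88 kJ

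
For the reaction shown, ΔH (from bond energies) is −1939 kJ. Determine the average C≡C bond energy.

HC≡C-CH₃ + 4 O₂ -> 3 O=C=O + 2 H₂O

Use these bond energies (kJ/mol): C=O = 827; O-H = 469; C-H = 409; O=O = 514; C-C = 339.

Let D be the C≡C bond energy.
Σ(broken) = 1×D + 1×339 + 4×409 + 4×514 = 4031 + D
Σ(formed) = 6×827 + 4×469 = 6838
ΔH = Σ(broken) − Σ(formed) = (4031 + D) − (6838) = −2807 + D
Setting this equal to −1939 kJ gives D = 868 kJ/mol.

D(C≡C) ≈ 868 kJ/mol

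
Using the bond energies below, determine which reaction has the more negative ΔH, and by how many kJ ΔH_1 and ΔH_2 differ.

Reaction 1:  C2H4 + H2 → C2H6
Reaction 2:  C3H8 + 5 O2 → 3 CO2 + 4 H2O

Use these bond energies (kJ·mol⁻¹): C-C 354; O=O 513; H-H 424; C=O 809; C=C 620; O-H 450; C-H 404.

Reaction 2, by 1831 kJ

Reaction 1:
  Bonds broken (reactants):
    C-H: 4 × 404 = 1616
    C=C: 1 × 620 = 620
    H-H: 1 × 424 = 424
    Σ(broken) = 2660 kJ
  Bonds formed (products):
    C-C: 1 × 354 = 354
    C-H: 6 × 404 = 2424
    Σ(formed) = 2778 kJ
  ΔH_1 = 2660 − 2778 = −118 kJ
Reaction 2:
  Bonds broken (reactants):
    C-C: 2 × 354 = 708
    C-H: 8 × 404 = 3232
    O=O: 5 × 513 = 2565
    Σ(broken) = 6505 kJ
  Bonds formed (products):
    C=O: 6 × 809 = 4854
    O-H: 8 × 450 = 3600
    Σ(formed) = 8454 kJ
  ΔH_2 = 6505 − 8454 = −1949 kJ
ΔH_1 − ΔH_2 = +1831 kJ, so reaction 2 has the more negative ΔH; |ΔH_1 − ΔH_2| = 1831 kJ.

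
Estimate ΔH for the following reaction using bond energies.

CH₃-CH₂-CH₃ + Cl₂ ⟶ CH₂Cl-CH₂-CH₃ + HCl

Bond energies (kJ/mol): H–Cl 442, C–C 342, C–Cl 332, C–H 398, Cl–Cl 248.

ΔH ≈ −128 kJ

Bonds broken (reactants):
  C–C: 2 × 342 = 684
  C–H: 8 × 398 = 3184
  Cl–Cl: 1 × 248 = 248
  Σ(broken) = 4116 kJ
Bonds formed (products):
  C–C: 2 × 342 = 684
  C–Cl: 1 × 332 = 332
  C–H: 7 × 398 = 2786
  H–Cl: 1 × 442 = 442
  Σ(formed) = 4244 kJ
ΔH = Σ(broken) − Σ(formed) = 4116 − 4244 = −128 kJ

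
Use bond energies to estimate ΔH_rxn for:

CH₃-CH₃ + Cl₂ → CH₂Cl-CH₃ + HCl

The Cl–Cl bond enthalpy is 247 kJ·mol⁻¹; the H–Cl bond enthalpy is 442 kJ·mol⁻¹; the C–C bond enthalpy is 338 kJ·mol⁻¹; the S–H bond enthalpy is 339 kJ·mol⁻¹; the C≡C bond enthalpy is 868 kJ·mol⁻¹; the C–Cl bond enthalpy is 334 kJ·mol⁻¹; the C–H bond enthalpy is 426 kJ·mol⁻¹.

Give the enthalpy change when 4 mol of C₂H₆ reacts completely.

ΔH = −412 kJ

Bonds broken (reactants):
  C–C: 1 × 338 = 338
  C–H: 6 × 426 = 2556
  Cl–Cl: 1 × 247 = 247
  Σ(broken) = 3141 kJ
Bonds formed (products):
  C–C: 1 × 338 = 338
  C–Cl: 1 × 334 = 334
  C–H: 5 × 426 = 2130
  H–Cl: 1 × 442 = 442
  Σ(formed) = 3244 kJ
ΔH = Σ(broken) − Σ(formed) = 3141 − 3244 = −103 kJ
For 4× the reaction as written: 4 × (−103) = −412 kJ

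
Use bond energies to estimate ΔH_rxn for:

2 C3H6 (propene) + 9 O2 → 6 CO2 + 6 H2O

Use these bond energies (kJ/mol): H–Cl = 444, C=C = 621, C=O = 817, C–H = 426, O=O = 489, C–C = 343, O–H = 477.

ΔH ≈ −4087 kJ

Bonds broken (reactants):
  C–C: 2 × 343 = 686
  C–H: 12 × 426 = 5112
  C=C: 2 × 621 = 1242
  O=O: 9 × 489 = 4401
  Σ(broken) = 11441 kJ
Bonds formed (products):
  C=O: 12 × 817 = 9804
  O–H: 12 × 477 = 5724
  Σ(formed) = 15528 kJ
ΔH = Σ(broken) − Σ(formed) = 11441 − 15528 = −4087 kJ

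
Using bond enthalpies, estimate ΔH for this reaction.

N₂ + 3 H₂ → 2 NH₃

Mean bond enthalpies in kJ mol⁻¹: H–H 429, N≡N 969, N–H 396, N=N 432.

Bonds broken (reactants):
  H–H: 3 × 429 = 1287
  N≡N: 1 × 969 = 969
  Σ(broken) = 2256 kJ
Bonds formed (products):
  N–H: 6 × 396 = 2376
  Σ(formed) = 2376 kJ
ΔH = Σ(broken) − Σ(formed) = 2256 − 2376 = −120 kJ

ΔH ≈ −120 kJ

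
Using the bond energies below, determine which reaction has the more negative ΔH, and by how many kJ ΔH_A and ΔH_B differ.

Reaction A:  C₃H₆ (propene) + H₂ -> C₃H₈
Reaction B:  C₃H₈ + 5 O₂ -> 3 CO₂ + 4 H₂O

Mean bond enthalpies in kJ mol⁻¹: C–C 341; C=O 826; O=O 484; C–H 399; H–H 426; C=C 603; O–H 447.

Reaction A:
  Bonds broken (reactants):
    C–C: 1 × 341 = 341
    C–H: 6 × 399 = 2394
    C=C: 1 × 603 = 603
    H–H: 1 × 426 = 426
    Σ(broken) = 3764 kJ
  Bonds formed (products):
    C–C: 2 × 341 = 682
    C–H: 8 × 399 = 3192
    Σ(formed) = 3874 kJ
  ΔH_A = 3764 − 3874 = −110 kJ
Reaction B:
  Bonds broken (reactants):
    C–C: 2 × 341 = 682
    C–H: 8 × 399 = 3192
    O=O: 5 × 484 = 2420
    Σ(broken) = 6294 kJ
  Bonds formed (products):
    C=O: 6 × 826 = 4956
    O–H: 8 × 447 = 3576
    Σ(formed) = 8532 kJ
  ΔH_B = 6294 − 8532 = −2238 kJ
ΔH_A − ΔH_B = +2128 kJ, so reaction B has the more negative ΔH; |ΔH_A − ΔH_B| = 2128 kJ.

Reaction B, by 2128 kJ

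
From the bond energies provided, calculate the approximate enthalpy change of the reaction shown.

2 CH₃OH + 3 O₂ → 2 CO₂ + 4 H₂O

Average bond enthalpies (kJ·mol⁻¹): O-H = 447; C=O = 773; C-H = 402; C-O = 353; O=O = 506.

Bonds broken (reactants):
  C-H: 6 × 402 = 2412
  C-O: 2 × 353 = 706
  O-H: 2 × 447 = 894
  O=O: 3 × 506 = 1518
  Σ(broken) = 5530 kJ
Bonds formed (products):
  C=O: 4 × 773 = 3092
  O-H: 8 × 447 = 3576
  Σ(formed) = 6668 kJ
ΔH = Σ(broken) − Σ(formed) = 5530 − 6668 = −1138 kJ

ΔH ≈ −1138 kJ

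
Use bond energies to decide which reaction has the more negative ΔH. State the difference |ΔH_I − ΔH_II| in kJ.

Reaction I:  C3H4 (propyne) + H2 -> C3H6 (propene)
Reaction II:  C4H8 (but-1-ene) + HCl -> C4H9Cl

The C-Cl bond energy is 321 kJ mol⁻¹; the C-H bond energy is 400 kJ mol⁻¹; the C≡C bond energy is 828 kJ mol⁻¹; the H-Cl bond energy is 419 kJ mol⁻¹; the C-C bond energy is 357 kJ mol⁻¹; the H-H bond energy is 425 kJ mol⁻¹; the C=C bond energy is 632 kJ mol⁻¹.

Reaction I:
  Bonds broken (reactants):
    C≡C: 1 × 828 = 828
    C-C: 1 × 357 = 357
    C-H: 4 × 400 = 1600
    H-H: 1 × 425 = 425
    Σ(broken) = 3210 kJ
  Bonds formed (products):
    C-C: 1 × 357 = 357
    C-H: 6 × 400 = 2400
    C=C: 1 × 632 = 632
    Σ(formed) = 3389 kJ
  ΔH_I = 3210 − 3389 = −179 kJ
Reaction II:
  Bonds broken (reactants):
    C-C: 2 × 357 = 714
    C-H: 8 × 400 = 3200
    C=C: 1 × 632 = 632
    H-Cl: 1 × 419 = 419
    Σ(broken) = 4965 kJ
  Bonds formed (products):
    C-C: 3 × 357 = 1071
    C-Cl: 1 × 321 = 321
    C-H: 9 × 400 = 3600
    Σ(formed) = 4992 kJ
  ΔH_II = 4965 − 4992 = −27 kJ
ΔH_I − ΔH_II = −152 kJ, so reaction I has the more negative ΔH; |ΔH_I − ΔH_II| = 152 kJ.

Reaction I, by 152 kJ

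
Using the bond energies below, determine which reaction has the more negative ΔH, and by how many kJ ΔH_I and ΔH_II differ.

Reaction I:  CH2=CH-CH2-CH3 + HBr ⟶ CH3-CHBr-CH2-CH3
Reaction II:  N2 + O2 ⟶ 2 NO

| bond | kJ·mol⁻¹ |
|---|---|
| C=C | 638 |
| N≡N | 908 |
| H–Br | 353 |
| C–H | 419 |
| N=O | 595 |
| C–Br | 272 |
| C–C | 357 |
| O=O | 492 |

Reaction I, by 267 kJ

Reaction I:
  Bonds broken (reactants):
    C–C: 2 × 357 = 714
    C–H: 8 × 419 = 3352
    C=C: 1 × 638 = 638
    H–Br: 1 × 353 = 353
    Σ(broken) = 5057 kJ
  Bonds formed (products):
    C–Br: 1 × 272 = 272
    C–C: 3 × 357 = 1071
    C–H: 9 × 419 = 3771
    Σ(formed) = 5114 kJ
  ΔH_I = 5057 − 5114 = −57 kJ
Reaction II:
  Bonds broken (reactants):
    N≡N: 1 × 908 = 908
    O=O: 1 × 492 = 492
    Σ(broken) = 1400 kJ
  Bonds formed (products):
    N=O: 2 × 595 = 1190
    Σ(formed) = 1190 kJ
  ΔH_II = 1400 − 1190 = +210 kJ
ΔH_I − ΔH_II = −267 kJ, so reaction I has the more negative ΔH; |ΔH_I − ΔH_II| = 267 kJ.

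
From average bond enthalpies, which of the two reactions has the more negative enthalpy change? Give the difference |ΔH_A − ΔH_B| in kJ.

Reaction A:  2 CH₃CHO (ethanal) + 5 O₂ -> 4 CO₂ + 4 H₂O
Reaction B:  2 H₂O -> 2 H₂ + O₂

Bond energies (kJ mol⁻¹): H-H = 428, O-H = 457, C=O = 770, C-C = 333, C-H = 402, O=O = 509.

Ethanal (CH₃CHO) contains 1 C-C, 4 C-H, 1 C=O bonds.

Reaction A, by 2312 kJ

Reaction A:
  Bonds broken (reactants):
    C-C: 2 × 333 = 666
    C-H: 8 × 402 = 3216
    C=O: 2 × 770 = 1540
    O=O: 5 × 509 = 2545
    Σ(broken) = 7967 kJ
  Bonds formed (products):
    C=O: 8 × 770 = 6160
    O-H: 8 × 457 = 3656
    Σ(formed) = 9816 kJ
  ΔH_A = 7967 − 9816 = −1849 kJ
Reaction B:
  Bonds broken (reactants):
    O-H: 4 × 457 = 1828
    Σ(broken) = 1828 kJ
  Bonds formed (products):
    H-H: 2 × 428 = 856
    O=O: 1 × 509 = 509
    Σ(formed) = 1365 kJ
  ΔH_B = 1828 − 1365 = +463 kJ
ΔH_A − ΔH_B = −2312 kJ, so reaction A has the more negative ΔH; |ΔH_A − ΔH_B| = 2312 kJ.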